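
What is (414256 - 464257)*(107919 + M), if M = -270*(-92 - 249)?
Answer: -9999649989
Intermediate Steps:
M = 92070 (M = -270*(-341) = 92070)
(414256 - 464257)*(107919 + M) = (414256 - 464257)*(107919 + 92070) = -50001*199989 = -9999649989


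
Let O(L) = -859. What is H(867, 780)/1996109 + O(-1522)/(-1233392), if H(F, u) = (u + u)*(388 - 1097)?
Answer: -1362466230049/2461984871728 ≈ -0.55340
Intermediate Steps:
H(F, u) = -1418*u (H(F, u) = (2*u)*(-709) = -1418*u)
H(867, 780)/1996109 + O(-1522)/(-1233392) = -1418*780/1996109 - 859/(-1233392) = -1106040*1/1996109 - 859*(-1/1233392) = -1106040/1996109 + 859/1233392 = -1362466230049/2461984871728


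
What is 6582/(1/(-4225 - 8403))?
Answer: -83117496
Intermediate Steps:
6582/(1/(-4225 - 8403)) = 6582/(1/(-12628)) = 6582/(-1/12628) = 6582*(-12628) = -83117496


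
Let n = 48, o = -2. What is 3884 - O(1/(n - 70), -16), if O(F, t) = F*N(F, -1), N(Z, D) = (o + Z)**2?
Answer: 41358857/10648 ≈ 3884.2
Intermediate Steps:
N(Z, D) = (-2 + Z)**2
O(F, t) = F*(-2 + F)**2
3884 - O(1/(n - 70), -16) = 3884 - (-2 + 1/(48 - 70))**2/(48 - 70) = 3884 - (-2 + 1/(-22))**2/(-22) = 3884 - (-1)*(-2 - 1/22)**2/22 = 3884 - (-1)*(-45/22)**2/22 = 3884 - (-1)*2025/(22*484) = 3884 - 1*(-2025/10648) = 3884 + 2025/10648 = 41358857/10648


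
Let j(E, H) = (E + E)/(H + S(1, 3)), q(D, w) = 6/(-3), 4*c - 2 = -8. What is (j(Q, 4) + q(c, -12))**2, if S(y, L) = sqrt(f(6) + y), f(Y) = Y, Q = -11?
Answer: 14624/81 - 4664*sqrt(7)/81 ≈ 28.200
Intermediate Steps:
c = -3/2 (c = 1/2 + (1/4)*(-8) = 1/2 - 2 = -3/2 ≈ -1.5000)
S(y, L) = sqrt(6 + y)
q(D, w) = -2 (q(D, w) = 6*(-1/3) = -2)
j(E, H) = 2*E/(H + sqrt(7)) (j(E, H) = (E + E)/(H + sqrt(6 + 1)) = (2*E)/(H + sqrt(7)) = 2*E/(H + sqrt(7)))
(j(Q, 4) + q(c, -12))**2 = (2*(-11)/(4 + sqrt(7)) - 2)**2 = (-22/(4 + sqrt(7)) - 2)**2 = (-2 - 22/(4 + sqrt(7)))**2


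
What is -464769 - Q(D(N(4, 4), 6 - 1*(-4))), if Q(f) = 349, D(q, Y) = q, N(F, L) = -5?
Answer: -465118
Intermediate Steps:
-464769 - Q(D(N(4, 4), 6 - 1*(-4))) = -464769 - 1*349 = -464769 - 349 = -465118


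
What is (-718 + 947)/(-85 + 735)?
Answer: 229/650 ≈ 0.35231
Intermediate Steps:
(-718 + 947)/(-85 + 735) = 229/650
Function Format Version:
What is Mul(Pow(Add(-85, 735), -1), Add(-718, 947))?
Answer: Rational(229, 650) ≈ 0.35231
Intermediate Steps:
Mul(Pow(Add(-85, 735), -1), Add(-718, 947)) = Mul(Pow(650, -1), 229) = Mul(Rational(1, 650), 229) = Rational(229, 650)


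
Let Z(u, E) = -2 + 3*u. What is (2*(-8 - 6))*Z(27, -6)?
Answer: -2212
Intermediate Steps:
(2*(-8 - 6))*Z(27, -6) = (2*(-8 - 6))*(-2 + 3*27) = (2*(-14))*(-2 + 81) = -28*79 = -2212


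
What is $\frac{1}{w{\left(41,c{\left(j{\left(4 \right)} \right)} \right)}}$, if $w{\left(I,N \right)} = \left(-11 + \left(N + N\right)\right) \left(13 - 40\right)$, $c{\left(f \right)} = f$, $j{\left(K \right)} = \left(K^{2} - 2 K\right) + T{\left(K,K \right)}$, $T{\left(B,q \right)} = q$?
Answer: $- \frac{1}{351} \approx -0.002849$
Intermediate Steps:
$j{\left(K \right)} = K^{2} - K$ ($j{\left(K \right)} = \left(K^{2} - 2 K\right) + K = K^{2} - K$)
$w{\left(I,N \right)} = 297 - 54 N$ ($w{\left(I,N \right)} = \left(-11 + 2 N\right) \left(-27\right) = 297 - 54 N$)
$\frac{1}{w{\left(41,c{\left(j{\left(4 \right)} \right)} \right)}} = \frac{1}{297 - 54 \cdot 4 \left(-1 + 4\right)} = \frac{1}{297 - 54 \cdot 4 \cdot 3} = \frac{1}{297 - 648} = \frac{1}{-351} = - \frac{1}{351}$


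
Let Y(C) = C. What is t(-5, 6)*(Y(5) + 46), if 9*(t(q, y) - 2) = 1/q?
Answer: 1513/15 ≈ 100.87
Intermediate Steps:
t(q, y) = 2 + 1/(9*q)
t(-5, 6)*(Y(5) + 46) = (2 + (1/9)/(-5))*(5 + 46) = (2 + (1/9)*(-1/5))*51 = (2 - 1/45)*51 = (89/45)*51 = 1513/15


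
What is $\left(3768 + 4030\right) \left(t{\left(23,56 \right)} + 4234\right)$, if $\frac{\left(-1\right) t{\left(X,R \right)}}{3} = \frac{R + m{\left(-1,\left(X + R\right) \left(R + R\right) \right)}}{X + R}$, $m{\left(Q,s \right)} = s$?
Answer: $\frac{2400021652}{79} \approx 3.038 \cdot 10^{7}$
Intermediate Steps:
$t{\left(X,R \right)} = - \frac{3 \left(R + 2 R \left(R + X\right)\right)}{R + X}$ ($t{\left(X,R \right)} = - 3 \frac{R + \left(X + R\right) \left(R + R\right)}{X + R} = - 3 \frac{R + \left(R + X\right) 2 R}{R + X} = - 3 \frac{R + 2 R \left(R + X\right)}{R + X} = - \frac{3 \left(R + 2 R \left(R + X\right)\right)}{R + X}$)
$\left(3768 + 4030\right) \left(t{\left(23,56 \right)} + 4234\right) = \left(3768 + 4030\right) \left(\left(-3\right) 56 \frac{1}{56 + 23} \left(1 + 2 \cdot 56 + 2 \cdot 23\right) + 4234\right) = 7798 \left(\left(-3\right) 56 \cdot \frac{1}{79} \left(1 + 112 + 46\right) + 4234\right) = 7798 \left(\left(-3\right) 56 \cdot \frac{1}{79} \cdot 159 + 4234\right) = 7798 \left(- \frac{26712}{79} + 4234\right) = 7798 \cdot \frac{307774}{79} = \frac{2400021652}{79}$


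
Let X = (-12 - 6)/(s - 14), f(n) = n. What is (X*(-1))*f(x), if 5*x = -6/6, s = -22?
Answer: ⅒ ≈ 0.10000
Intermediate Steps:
x = -⅕ (x = (-6/6)/5 = (-6*⅙)/5 = (⅕)*(-1) = -⅕ ≈ -0.20000)
X = ½ (X = (-12 - 6)/(-22 - 14) = -18/(-36) = -18*(-1/36) = ½ ≈ 0.50000)
(X*(-1))*f(x) = ((½)*(-1))*(-⅕) = -½*(-⅕) = ⅒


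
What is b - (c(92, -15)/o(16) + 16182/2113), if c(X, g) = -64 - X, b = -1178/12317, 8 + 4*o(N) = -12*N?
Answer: -7075084238/650645525 ≈ -10.874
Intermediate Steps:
o(N) = -2 - 3*N (o(N) = -2 + (-12*N)/4 = -2 - 3*N)
b = -1178/12317 (b = -1178*1/12317 = -1178/12317 ≈ -0.095640)
b - (c(92, -15)/o(16) + 16182/2113) = -1178/12317 - ((-64 - 1*92)/(-2 - 3*16) + 16182/2113) = -1178/12317 - ((-64 - 92)/(-2 - 48) + 16182*(1/2113)) = -1178/12317 - (-156/(-50) + 16182/2113) = -1178/12317 - (-156*(-1/50) + 16182/2113) = -1178/12317 - (78/25 + 16182/2113) = -1178/12317 - 1*569364/52825 = -1178/12317 - 569364/52825 = -7075084238/650645525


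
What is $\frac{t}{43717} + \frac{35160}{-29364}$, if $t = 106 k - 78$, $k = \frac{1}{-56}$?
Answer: $- \frac{3592016619}{2995313972} \approx -1.1992$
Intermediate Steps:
$k = - \frac{1}{56} \approx -0.017857$
$t = - \frac{2237}{28}$ ($t = 106 \left(- \frac{1}{56}\right) - 78 = - \frac{53}{28} - 78 = - \frac{2237}{28} \approx -79.893$)
$\frac{t}{43717} + \frac{35160}{-29364} = - \frac{2237}{28 \cdot 43717} + \frac{35160}{-29364} = \left(- \frac{2237}{28}\right) \frac{1}{43717} + 35160 \left(- \frac{1}{29364}\right) = - \frac{2237}{1224076} - \frac{2930}{2447} = - \frac{3592016619}{2995313972}$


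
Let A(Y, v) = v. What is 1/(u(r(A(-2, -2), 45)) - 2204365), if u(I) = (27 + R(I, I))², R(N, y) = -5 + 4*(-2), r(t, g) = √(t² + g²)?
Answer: -1/2204169 ≈ -4.5369e-7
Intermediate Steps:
r(t, g) = √(g² + t²)
R(N, y) = -13 (R(N, y) = -5 - 8 = -13)
u(I) = 196 (u(I) = (27 - 13)² = 14² = 196)
1/(u(r(A(-2, -2), 45)) - 2204365) = 1/(196 - 2204365) = 1/(-2204169) = -1/2204169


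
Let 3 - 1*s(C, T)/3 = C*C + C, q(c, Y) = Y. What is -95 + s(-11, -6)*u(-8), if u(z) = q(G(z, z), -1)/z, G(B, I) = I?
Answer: -1081/8 ≈ -135.13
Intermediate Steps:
s(C, T) = 9 - 3*C - 3*C**2 (s(C, T) = 9 - 3*(C*C + C) = 9 - 3*(C**2 + C) = 9 - 3*(C + C**2) = 9 + (-3*C - 3*C**2) = 9 - 3*C - 3*C**2)
u(z) = -1/z
-95 + s(-11, -6)*u(-8) = -95 + (9 - 3*(-11) - 3*(-11)**2)*(-1/(-8)) = -95 + (9 + 33 - 3*121)*(-1*(-1/8)) = -95 + (9 + 33 - 363)*(1/8) = -95 - 321*1/8 = -95 - 321/8 = -1081/8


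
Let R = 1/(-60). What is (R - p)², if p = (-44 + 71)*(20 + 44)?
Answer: 10749749761/3600 ≈ 2.9860e+6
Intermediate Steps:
p = 1728 (p = 27*64 = 1728)
R = -1/60 ≈ -0.016667
(R - p)² = (-1/60 - 1*1728)² = (-1/60 - 1728)² = (-103681/60)² = 10749749761/3600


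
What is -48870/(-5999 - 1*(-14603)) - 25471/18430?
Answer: -15553147/2202385 ≈ -7.0620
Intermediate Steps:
-48870/(-5999 - 1*(-14603)) - 25471/18430 = -48870/(-5999 + 14603) - 25471*1/18430 = -48870/8604 - 25471/18430 = -48870*1/8604 - 25471/18430 = -2715/478 - 25471/18430 = -15553147/2202385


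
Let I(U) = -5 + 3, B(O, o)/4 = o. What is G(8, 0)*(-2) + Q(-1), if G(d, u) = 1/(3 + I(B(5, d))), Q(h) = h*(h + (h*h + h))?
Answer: -1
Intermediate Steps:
B(O, o) = 4*o
I(U) = -2
Q(h) = h*(h**2 + 2*h) (Q(h) = h*(h + (h**2 + h)) = h*(h + (h + h**2)) = h*(h**2 + 2*h))
G(d, u) = 1 (G(d, u) = 1/(3 - 2) = 1/1 = 1)
G(8, 0)*(-2) + Q(-1) = 1*(-2) + (-1)**2*(2 - 1) = -2 + 1*1 = -2 + 1 = -1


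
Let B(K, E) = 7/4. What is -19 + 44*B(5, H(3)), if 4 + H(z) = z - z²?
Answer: 58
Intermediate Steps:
H(z) = -4 + z - z² (H(z) = -4 + (z - z²) = -4 + z - z²)
B(K, E) = 7/4 (B(K, E) = 7*(¼) = 7/4)
-19 + 44*B(5, H(3)) = -19 + 44*(7/4) = -19 + 77 = 58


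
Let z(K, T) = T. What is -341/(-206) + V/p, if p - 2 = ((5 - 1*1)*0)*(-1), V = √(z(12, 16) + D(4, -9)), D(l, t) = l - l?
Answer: 753/206 ≈ 3.6553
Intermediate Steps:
D(l, t) = 0
V = 4 (V = √(16 + 0) = √16 = 4)
p = 2 (p = 2 + ((5 - 1*1)*0)*(-1) = 2 + ((5 - 1)*0)*(-1) = 2 + (4*0)*(-1) = 2 + 0*(-1) = 2 + 0 = 2)
-341/(-206) + V/p = -341/(-206) + 4/2 = -341*(-1/206) + 4*(½) = 341/206 + 2 = 753/206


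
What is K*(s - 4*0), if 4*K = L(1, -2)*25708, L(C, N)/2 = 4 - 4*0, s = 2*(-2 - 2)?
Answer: -411328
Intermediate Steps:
s = -8 (s = 2*(-4) = -8)
L(C, N) = 8 (L(C, N) = 2*(4 - 4*0) = 2*(4 + 0) = 2*4 = 8)
K = 51416 (K = (8*25708)/4 = (1/4)*205664 = 51416)
K*(s - 4*0) = 51416*(-8 - 4*0) = 51416*(-8 + 0) = 51416*(-8) = -411328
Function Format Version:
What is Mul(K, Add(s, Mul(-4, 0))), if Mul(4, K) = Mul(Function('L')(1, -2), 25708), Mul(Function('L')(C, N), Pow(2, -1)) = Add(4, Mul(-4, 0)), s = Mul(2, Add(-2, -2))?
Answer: -411328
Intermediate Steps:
s = -8 (s = Mul(2, -4) = -8)
Function('L')(C, N) = 8 (Function('L')(C, N) = Mul(2, Add(4, Mul(-4, 0))) = Mul(2, Add(4, 0)) = Mul(2, 4) = 8)
K = 51416 (K = Mul(Rational(1, 4), Mul(8, 25708)) = Mul(Rational(1, 4), 205664) = 51416)
Mul(K, Add(s, Mul(-4, 0))) = Mul(51416, Add(-8, Mul(-4, 0))) = Mul(51416, Add(-8, 0)) = Mul(51416, -8) = -411328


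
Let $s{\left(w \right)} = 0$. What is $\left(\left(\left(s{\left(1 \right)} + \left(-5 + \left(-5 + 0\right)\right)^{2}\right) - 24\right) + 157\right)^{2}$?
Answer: $54289$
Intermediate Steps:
$\left(\left(\left(s{\left(1 \right)} + \left(-5 + \left(-5 + 0\right)\right)^{2}\right) - 24\right) + 157\right)^{2} = \left(\left(\left(0 + \left(-5 + \left(-5 + 0\right)\right)^{2}\right) - 24\right) + 157\right)^{2} = \left(\left(\left(0 + \left(-5 - 5\right)^{2}\right) - 24\right) + 157\right)^{2} = \left(\left(\left(0 + \left(-10\right)^{2}\right) - 24\right) + 157\right)^{2} = \left(\left(\left(0 + 100\right) - 24\right) + 157\right)^{2} = \left(\left(100 - 24\right) + 157\right)^{2} = \left(76 + 157\right)^{2} = 233^{2} = 54289$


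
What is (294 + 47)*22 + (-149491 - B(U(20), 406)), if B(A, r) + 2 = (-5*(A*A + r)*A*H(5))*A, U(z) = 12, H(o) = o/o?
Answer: 254013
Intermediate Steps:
H(o) = 1
B(A, r) = -2 - 5*A**2*(r + A**2) (B(A, r) = -2 + (-5*(A*A + r)*A)*A = -2 + (-5*(A**2 + r)*A)*A = -2 + (-5*(r + A**2)*A)*A = -2 + (-5*A*(r + A**2))*A = -2 - 5*A**2*(r + A**2))
(294 + 47)*22 + (-149491 - B(U(20), 406)) = (294 + 47)*22 + (-149491 - (-2 - 5*12**4 - 5*406*12**2)) = 341*22 + (-149491 - (-2 - 5*20736 - 5*406*144)) = 7502 + (-149491 - (-2 - 103680 - 292320)) = 7502 + (-149491 - 1*(-396002)) = 7502 + (-149491 + 396002) = 7502 + 246511 = 254013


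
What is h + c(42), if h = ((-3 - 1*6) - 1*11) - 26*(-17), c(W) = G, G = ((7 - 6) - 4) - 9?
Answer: 410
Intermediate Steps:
G = -12 (G = (1 - 4) - 9 = -3 - 9 = -12)
c(W) = -12
h = 422 (h = ((-3 - 6) - 11) + 442 = (-9 - 11) + 442 = -20 + 442 = 422)
h + c(42) = 422 - 12 = 410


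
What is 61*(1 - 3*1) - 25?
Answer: -147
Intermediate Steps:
61*(1 - 3*1) - 25 = 61*(1 - 3) - 25 = 61*(-2) - 25 = -122 - 25 = -147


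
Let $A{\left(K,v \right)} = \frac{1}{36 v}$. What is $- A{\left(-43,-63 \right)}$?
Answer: $\frac{1}{2268} \approx 0.00044092$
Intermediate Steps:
$A{\left(K,v \right)} = \frac{1}{36 v}$
$- A{\left(-43,-63 \right)} = - \frac{1}{36 \left(-63\right)} = - \frac{-1}{36 \cdot 63} = \left(-1\right) \left(- \frac{1}{2268}\right) = \frac{1}{2268}$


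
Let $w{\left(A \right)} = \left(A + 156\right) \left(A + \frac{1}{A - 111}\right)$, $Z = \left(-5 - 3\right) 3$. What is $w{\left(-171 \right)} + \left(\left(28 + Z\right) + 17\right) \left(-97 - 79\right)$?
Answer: $- \frac{106309}{94} \approx -1130.9$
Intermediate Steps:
$Z = -24$ ($Z = \left(-8\right) 3 = -24$)
$w{\left(A \right)} = \left(156 + A\right) \left(A + \frac{1}{-111 + A}\right)$
$w{\left(-171 \right)} + \left(\left(28 + Z\right) + 17\right) \left(-97 - 79\right) = \frac{156 + \left(-171\right)^{3} - -2960865 + 45 \left(-171\right)^{2}}{-111 - 171} + \left(\left(28 - 24\right) + 17\right) \left(-97 - 79\right) = \frac{156 - 5000211 + 2960865 + 45 \cdot 29241}{-282} + \left(4 + 17\right) \left(-176\right) = - \frac{156 - 5000211 + 2960865 + 1315845}{282} + 21 \left(-176\right) = \left(- \frac{1}{282}\right) \left(-723345\right) - 3696 = \frac{241115}{94} - 3696 = - \frac{106309}{94}$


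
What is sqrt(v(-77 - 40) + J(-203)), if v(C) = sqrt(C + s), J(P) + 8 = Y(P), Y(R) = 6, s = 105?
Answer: sqrt(-2 + 2*I*sqrt(3)) ≈ 1.0 + 1.732*I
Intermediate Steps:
J(P) = -2 (J(P) = -8 + 6 = -2)
v(C) = sqrt(105 + C) (v(C) = sqrt(C + 105) = sqrt(105 + C))
sqrt(v(-77 - 40) + J(-203)) = sqrt(sqrt(105 + (-77 - 40)) - 2) = sqrt(sqrt(105 - 117) - 2) = sqrt(sqrt(-12) - 2) = sqrt(2*I*sqrt(3) - 2) = sqrt(-2 + 2*I*sqrt(3))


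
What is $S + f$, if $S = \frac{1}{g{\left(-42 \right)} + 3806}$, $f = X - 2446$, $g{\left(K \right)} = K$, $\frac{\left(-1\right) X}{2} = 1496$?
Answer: $- \frac{20468631}{3764} \approx -5438.0$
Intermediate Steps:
$X = -2992$ ($X = \left(-2\right) 1496 = -2992$)
$f = -5438$ ($f = -2992 - 2446 = -5438$)
$S = \frac{1}{3764}$ ($S = \frac{1}{-42 + 3806} = \frac{1}{3764} \approx 0.00026567$)
$S + f = \frac{1}{3764} - 5438 = - \frac{20468631}{3764}$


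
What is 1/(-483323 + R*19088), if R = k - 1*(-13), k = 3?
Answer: -1/177915 ≈ -5.6207e-6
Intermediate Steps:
R = 16 (R = 3 - 1*(-13) = 3 + 13 = 16)
1/(-483323 + R*19088) = 1/(-483323 + 16*19088) = 1/(-483323 + 305408) = 1/(-177915) = -1/177915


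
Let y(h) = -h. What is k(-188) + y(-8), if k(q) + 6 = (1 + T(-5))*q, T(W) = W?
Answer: 754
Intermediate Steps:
k(q) = -6 - 4*q (k(q) = -6 + (1 - 5)*q = -6 - 4*q)
k(-188) + y(-8) = (-6 - 4*(-188)) - 1*(-8) = (-6 + 752) + 8 = 746 + 8 = 754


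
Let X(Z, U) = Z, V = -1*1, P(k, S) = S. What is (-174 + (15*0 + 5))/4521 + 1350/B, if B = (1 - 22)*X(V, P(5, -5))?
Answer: 2033267/31647 ≈ 64.248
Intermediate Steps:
V = -1
B = 21 (B = (1 - 22)*(-1) = -21*(-1) = 21)
(-174 + (15*0 + 5))/4521 + 1350/B = (-174 + (15*0 + 5))/4521 + 1350/21 = (-174 + (0 + 5))*(1/4521) + 1350*(1/21) = (-174 + 5)*(1/4521) + 450/7 = -169*1/4521 + 450/7 = -169/4521 + 450/7 = 2033267/31647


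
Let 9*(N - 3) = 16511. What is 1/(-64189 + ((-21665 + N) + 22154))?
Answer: -9/556762 ≈ -1.6165e-5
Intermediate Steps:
N = 16538/9 (N = 3 + (1/9)*16511 = 3 + 16511/9 = 16538/9 ≈ 1837.6)
1/(-64189 + ((-21665 + N) + 22154)) = 1/(-64189 + ((-21665 + 16538/9) + 22154)) = 1/(-64189 + (-178447/9 + 22154)) = 1/(-64189 + 20939/9) = 1/(-556762/9) = -9/556762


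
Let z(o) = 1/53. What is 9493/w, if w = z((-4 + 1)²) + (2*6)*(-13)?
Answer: -503129/8267 ≈ -60.860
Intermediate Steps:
z(o) = 1/53
w = -8267/53 (w = 1/53 + (2*6)*(-13) = 1/53 + 12*(-13) = 1/53 - 156 = -8267/53 ≈ -155.98)
9493/w = 9493/(-8267/53) = 9493*(-53/8267) = -503129/8267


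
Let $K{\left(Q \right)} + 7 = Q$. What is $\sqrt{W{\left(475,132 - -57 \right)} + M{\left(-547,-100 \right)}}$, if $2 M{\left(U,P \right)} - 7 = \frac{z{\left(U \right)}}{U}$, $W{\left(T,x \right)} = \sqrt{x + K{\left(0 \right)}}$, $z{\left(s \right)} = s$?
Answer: $\sqrt{4 + \sqrt{182}} \approx 4.1822$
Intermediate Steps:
$K{\left(Q \right)} = -7 + Q$
$W{\left(T,x \right)} = \sqrt{-7 + x}$ ($W{\left(T,x \right)} = \sqrt{x + \left(-7 + 0\right)} = \sqrt{x - 7} = \sqrt{-7 + x}$)
$M{\left(U,P \right)} = 4$ ($M{\left(U,P \right)} = \frac{7}{2} + \frac{U \frac{1}{U}}{2} = \frac{7}{2} + \frac{1}{2} \cdot 1 = \frac{7}{2} + \frac{1}{2} = 4$)
$\sqrt{W{\left(475,132 - -57 \right)} + M{\left(-547,-100 \right)}} = \sqrt{\sqrt{-7 + \left(132 - -57\right)} + 4} = \sqrt{\sqrt{-7 + \left(132 + 57\right)} + 4} = \sqrt{\sqrt{-7 + 189} + 4} = \sqrt{\sqrt{182} + 4} = \sqrt{4 + \sqrt{182}}$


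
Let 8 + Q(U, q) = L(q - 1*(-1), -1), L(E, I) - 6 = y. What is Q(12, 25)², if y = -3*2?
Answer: 64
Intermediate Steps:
y = -6
L(E, I) = 0 (L(E, I) = 6 - 6 = 0)
Q(U, q) = -8 (Q(U, q) = -8 + 0 = -8)
Q(12, 25)² = (-8)² = 64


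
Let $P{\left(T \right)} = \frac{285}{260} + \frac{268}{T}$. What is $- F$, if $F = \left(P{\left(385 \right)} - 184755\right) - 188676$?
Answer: $\frac{7476052739}{20020} \approx 3.7343 \cdot 10^{5}$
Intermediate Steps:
$P{\left(T \right)} = \frac{57}{52} + \frac{268}{T}$ ($P{\left(T \right)} = 285 \cdot \frac{1}{260} + \frac{268}{T} = \frac{57}{52} + \frac{268}{T}$)
$F = - \frac{7476052739}{20020}$ ($F = \left(\left(\frac{57}{52} + \frac{268}{385}\right) - 184755\right) - 188676 = \left(\frac{35881}{20020} - 184755\right) - 188676 = - \frac{3698759219}{20020} - 188676 = - \frac{7476052739}{20020} \approx -3.7343 \cdot 10^{5}$)
$- F = \left(-1\right) \left(- \frac{7476052739}{20020}\right) = \frac{7476052739}{20020}$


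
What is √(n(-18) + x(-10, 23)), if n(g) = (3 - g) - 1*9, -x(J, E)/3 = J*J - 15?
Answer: 9*I*√3 ≈ 15.588*I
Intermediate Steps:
x(J, E) = 45 - 3*J² (x(J, E) = -3*(J*J - 15) = -3*(J² - 15) = -3*(-15 + J²) = 45 - 3*J²)
n(g) = -6 - g (n(g) = (3 - g) - 9 = -6 - g)
√(n(-18) + x(-10, 23)) = √((-6 - 1*(-18)) + (45 - 3*(-10)²)) = √((-6 + 18) + (45 - 3*100)) = √(12 + (45 - 300)) = √(12 - 255) = √(-243) = 9*I*√3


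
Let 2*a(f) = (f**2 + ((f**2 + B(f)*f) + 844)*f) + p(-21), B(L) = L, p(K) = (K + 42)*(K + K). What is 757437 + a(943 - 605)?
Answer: 39571226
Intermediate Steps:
p(K) = 2*K*(42 + K) (p(K) = (42 + K)*(2*K) = 2*K*(42 + K))
a(f) = -441 + f**2/2 + f*(844 + 2*f**2)/2 (a(f) = ((f**2 + ((f**2 + f*f) + 844)*f) + 2*(-21)*(42 - 21))/2 = ((f**2 + ((f**2 + f**2) + 844)*f) + 2*(-21)*21)/2 = ((f**2 + (2*f**2 + 844)*f) - 882)/2 = ((f**2 + (844 + 2*f**2)*f) - 882)/2 = ((f**2 + f*(844 + 2*f**2)) - 882)/2 = (-882 + f**2 + f*(844 + 2*f**2))/2 = -441 + f**2/2 + f*(844 + 2*f**2)/2)
757437 + a(943 - 605) = 757437 + (-441 + (943 - 605)**3 + (943 - 605)**2/2 + 422*(943 - 605)) = 757437 + (-441 + 338**3 + (1/2)*338**2 + 422*338) = 757437 + (-441 + 38614472 + (1/2)*114244 + 142636) = 757437 + (-441 + 38614472 + 57122 + 142636) = 757437 + 38813789 = 39571226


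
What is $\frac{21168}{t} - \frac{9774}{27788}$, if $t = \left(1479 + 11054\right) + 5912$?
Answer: $\frac{29138211}{36610690} \approx 0.79589$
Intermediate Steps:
$t = 18445$ ($t = 12533 + 5912 = 18445$)
$\frac{21168}{t} - \frac{9774}{27788} = \frac{21168}{18445} - \frac{9774}{27788} = 21168 \cdot \frac{1}{18445} - \frac{4887}{13894} = \frac{3024}{2635} - \frac{4887}{13894} = \frac{29138211}{36610690}$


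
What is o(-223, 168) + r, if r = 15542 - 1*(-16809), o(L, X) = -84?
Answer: 32267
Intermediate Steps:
r = 32351 (r = 15542 + 16809 = 32351)
o(-223, 168) + r = -84 + 32351 = 32267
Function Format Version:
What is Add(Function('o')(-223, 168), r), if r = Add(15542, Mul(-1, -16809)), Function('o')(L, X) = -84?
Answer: 32267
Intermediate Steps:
r = 32351 (r = Add(15542, 16809) = 32351)
Add(Function('o')(-223, 168), r) = Add(-84, 32351) = 32267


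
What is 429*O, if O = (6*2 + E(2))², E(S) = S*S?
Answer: 109824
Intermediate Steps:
E(S) = S²
O = 256 (O = (6*2 + 2²)² = (12 + 4)² = 16² = 256)
429*O = 429*256 = 109824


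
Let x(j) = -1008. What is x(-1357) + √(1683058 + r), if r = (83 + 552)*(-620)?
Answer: -1008 + 9*√15918 ≈ 127.50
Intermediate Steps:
r = -393700 (r = 635*(-620) = -393700)
x(-1357) + √(1683058 + r) = -1008 + √(1683058 - 393700) = -1008 + √1289358 = -1008 + 9*√15918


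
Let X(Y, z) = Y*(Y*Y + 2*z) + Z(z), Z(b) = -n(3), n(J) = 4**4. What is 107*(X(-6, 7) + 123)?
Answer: -46331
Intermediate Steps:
n(J) = 256
Z(b) = -256 (Z(b) = -1*256 = -256)
X(Y, z) = -256 + Y*(Y**2 + 2*z) (X(Y, z) = Y*(Y*Y + 2*z) - 256 = Y*(Y**2 + 2*z) - 256 = -256 + Y*(Y**2 + 2*z))
107*(X(-6, 7) + 123) = 107*((-256 + (-6)**3 + 2*(-6)*7) + 123) = 107*((-256 - 216 - 84) + 123) = 107*(-556 + 123) = 107*(-433) = -46331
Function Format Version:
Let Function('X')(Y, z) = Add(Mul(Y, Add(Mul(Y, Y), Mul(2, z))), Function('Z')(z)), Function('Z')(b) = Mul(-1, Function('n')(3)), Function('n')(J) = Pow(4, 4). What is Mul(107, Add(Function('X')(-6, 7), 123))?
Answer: -46331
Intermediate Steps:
Function('n')(J) = 256
Function('Z')(b) = -256 (Function('Z')(b) = Mul(-1, 256) = -256)
Function('X')(Y, z) = Add(-256, Mul(Y, Add(Pow(Y, 2), Mul(2, z)))) (Function('X')(Y, z) = Add(Mul(Y, Add(Mul(Y, Y), Mul(2, z))), -256) = Add(Mul(Y, Add(Pow(Y, 2), Mul(2, z))), -256) = Add(-256, Mul(Y, Add(Pow(Y, 2), Mul(2, z)))))
Mul(107, Add(Function('X')(-6, 7), 123)) = Mul(107, Add(Add(-256, Pow(-6, 3), Mul(2, -6, 7)), 123)) = Mul(107, Add(Add(-256, -216, -84), 123)) = Mul(107, Add(-556, 123)) = Mul(107, -433) = -46331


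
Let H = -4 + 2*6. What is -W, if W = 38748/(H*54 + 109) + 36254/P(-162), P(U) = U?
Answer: 6668119/43821 ≈ 152.17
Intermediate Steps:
H = 8 (H = -4 + 12 = 8)
W = -6668119/43821 (W = 38748/(8*54 + 109) + 36254/(-162) = 38748/(432 + 109) + 36254*(-1/162) = 38748/541 - 18127/81 = -6668119/43821 ≈ -152.17)
-W = -1*(-6668119/43821) = 6668119/43821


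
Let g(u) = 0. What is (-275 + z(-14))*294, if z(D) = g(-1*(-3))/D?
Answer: -80850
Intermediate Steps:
z(D) = 0 (z(D) = 0/D = 0)
(-275 + z(-14))*294 = (-275 + 0)*294 = -275*294 = -80850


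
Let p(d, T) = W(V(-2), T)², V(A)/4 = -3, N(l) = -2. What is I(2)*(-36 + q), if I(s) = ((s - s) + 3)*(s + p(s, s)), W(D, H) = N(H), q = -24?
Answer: -1080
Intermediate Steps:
V(A) = -12 (V(A) = 4*(-3) = -12)
W(D, H) = -2
p(d, T) = 4 (p(d, T) = (-2)² = 4)
I(s) = 12 + 3*s (I(s) = ((s - s) + 3)*(s + 4) = (0 + 3)*(4 + s) = 3*(4 + s) = 12 + 3*s)
I(2)*(-36 + q) = (12 + 3*2)*(-36 - 24) = (12 + 6)*(-60) = 18*(-60) = -1080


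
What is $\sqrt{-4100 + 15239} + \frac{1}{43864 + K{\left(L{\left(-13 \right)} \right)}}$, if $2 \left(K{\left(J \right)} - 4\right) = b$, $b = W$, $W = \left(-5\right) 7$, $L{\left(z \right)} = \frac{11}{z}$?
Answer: $\frac{2}{87701} + \sqrt{11139} \approx 105.54$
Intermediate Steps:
$W = -35$
$b = -35$
$K{\left(J \right)} = - \frac{27}{2}$ ($K{\left(J \right)} = 4 + \frac{1}{2} \left(-35\right) = 4 - \frac{35}{2} = - \frac{27}{2}$)
$\sqrt{-4100 + 15239} + \frac{1}{43864 + K{\left(L{\left(-13 \right)} \right)}} = \sqrt{-4100 + 15239} + \frac{1}{43864 - \frac{27}{2}} = \sqrt{11139} + \frac{1}{\frac{87701}{2}} = \sqrt{11139} + \frac{2}{87701} = \frac{2}{87701} + \sqrt{11139}$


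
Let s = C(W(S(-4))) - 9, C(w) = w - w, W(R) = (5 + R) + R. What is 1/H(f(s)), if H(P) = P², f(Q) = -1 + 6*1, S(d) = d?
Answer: 1/25 ≈ 0.040000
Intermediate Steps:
W(R) = 5 + 2*R
C(w) = 0
s = -9 (s = 0 - 9 = -9)
f(Q) = 5 (f(Q) = -1 + 6 = 5)
1/H(f(s)) = 1/(5²) = 1/25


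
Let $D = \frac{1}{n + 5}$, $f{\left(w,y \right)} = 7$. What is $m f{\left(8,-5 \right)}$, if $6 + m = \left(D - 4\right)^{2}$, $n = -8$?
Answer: $\frac{805}{9} \approx 89.444$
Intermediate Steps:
$D = - \frac{1}{3}$ ($D = \frac{1}{-8 + 5} = \frac{1}{-3} = - \frac{1}{3} \approx -0.33333$)
$m = \frac{115}{9}$ ($m = -6 + \left(- \frac{1}{3} - 4\right)^{2} = -6 + \left(- \frac{13}{3}\right)^{2} = -6 + \frac{169}{9} = \frac{115}{9} \approx 12.778$)
$m f{\left(8,-5 \right)} = \frac{115}{9} \cdot 7 = \frac{805}{9}$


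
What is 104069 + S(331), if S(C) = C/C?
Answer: 104070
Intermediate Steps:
S(C) = 1
104069 + S(331) = 104069 + 1 = 104070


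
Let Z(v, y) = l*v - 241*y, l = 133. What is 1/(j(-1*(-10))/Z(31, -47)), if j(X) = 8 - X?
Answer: -7725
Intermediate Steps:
Z(v, y) = -241*y + 133*v (Z(v, y) = 133*v - 241*y = -241*y + 133*v)
1/(j(-1*(-10))/Z(31, -47)) = 1/((8 - (-1)*(-10))/(-241*(-47) + 133*31)) = 1/((8 - 1*10)/(11327 + 4123)) = 1/((8 - 10)/15450) = 1/(-2*1/15450) = 1/(-1/7725) = -7725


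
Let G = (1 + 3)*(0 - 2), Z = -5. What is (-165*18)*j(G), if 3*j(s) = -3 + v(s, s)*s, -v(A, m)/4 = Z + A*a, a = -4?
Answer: -852390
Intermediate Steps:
v(A, m) = 20 + 16*A (v(A, m) = -4*(-5 + A*(-4)) = -4*(-5 - 4*A) = 20 + 16*A)
G = -8 (G = 4*(-2) = -8)
j(s) = -1 + s*(20 + 16*s)/3 (j(s) = (-3 + (20 + 16*s)*s)/3 = (-3 + s*(20 + 16*s))/3 = -1 + s*(20 + 16*s)/3)
(-165*18)*j(G) = (-165*18)*(-1 + (16/3)*(-8)² + (20/3)*(-8)) = -2970*(-1 + (16/3)*64 - 160/3) = -2970*(-1 + 1024/3 - 160/3) = -2970*287 = -852390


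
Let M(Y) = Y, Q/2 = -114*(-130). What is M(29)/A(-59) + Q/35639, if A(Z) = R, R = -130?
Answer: 2819669/4633070 ≈ 0.60860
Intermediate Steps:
Q = 29640 (Q = 2*(-114*(-130)) = 2*14820 = 29640)
A(Z) = -130
M(29)/A(-59) + Q/35639 = 29/(-130) + 29640/35639 = 29*(-1/130) + 29640*(1/35639) = -29/130 + 29640/35639 = 2819669/4633070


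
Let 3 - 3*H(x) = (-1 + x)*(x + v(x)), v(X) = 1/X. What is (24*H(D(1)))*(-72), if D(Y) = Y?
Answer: -1728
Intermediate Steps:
v(X) = 1/X
H(x) = 1 - (-1 + x)*(x + 1/x)/3
(24*H(D(1)))*(-72) = (24*((⅓)*(1 + 1*(2 + 1 - 1*1²))/1))*(-72) = (24*((⅓)*1*(1 + 1*(2 + 1 - 1*1))))*(-72) = (24*((⅓)*1*(1 + 1*(2 + 1 - 1))))*(-72) = (24*((⅓)*1*(1 + 1*2)))*(-72) = (24*((⅓)*1*(1 + 2)))*(-72) = (24*((⅓)*1*3))*(-72) = (24*1)*(-72) = 24*(-72) = -1728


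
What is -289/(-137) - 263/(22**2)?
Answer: 103845/66308 ≈ 1.5661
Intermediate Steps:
-289/(-137) - 263/(22**2) = -289*(-1/137) - 263/484 = 289/137 - 263*1/484 = 289/137 - 263/484 = 103845/66308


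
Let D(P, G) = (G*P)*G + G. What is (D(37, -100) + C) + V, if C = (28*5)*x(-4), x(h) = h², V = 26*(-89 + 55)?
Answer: 371256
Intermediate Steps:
D(P, G) = G + P*G² (D(P, G) = P*G² + G = G + P*G²)
V = -884 (V = 26*(-34) = -884)
C = 2240 (C = (28*5)*(-4)² = 140*16 = 2240)
(D(37, -100) + C) + V = (-100*(1 - 100*37) + 2240) - 884 = (-100*(1 - 3700) + 2240) - 884 = (-100*(-3699) + 2240) - 884 = (369900 + 2240) - 884 = 372140 - 884 = 371256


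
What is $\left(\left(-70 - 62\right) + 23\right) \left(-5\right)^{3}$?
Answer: $13625$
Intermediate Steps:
$\left(\left(-70 - 62\right) + 23\right) \left(-5\right)^{3} = \left(-132 + 23\right) \left(-125\right) = \left(-109\right) \left(-125\right) = 13625$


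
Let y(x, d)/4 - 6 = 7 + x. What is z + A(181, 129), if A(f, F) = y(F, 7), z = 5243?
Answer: 5811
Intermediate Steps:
y(x, d) = 52 + 4*x (y(x, d) = 24 + 4*(7 + x) = 24 + (28 + 4*x) = 52 + 4*x)
A(f, F) = 52 + 4*F
z + A(181, 129) = 5243 + (52 + 4*129) = 5243 + (52 + 516) = 5243 + 568 = 5811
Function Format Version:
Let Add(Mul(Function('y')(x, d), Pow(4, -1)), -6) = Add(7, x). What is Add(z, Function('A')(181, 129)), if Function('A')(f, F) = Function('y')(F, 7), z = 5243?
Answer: 5811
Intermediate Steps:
Function('y')(x, d) = Add(52, Mul(4, x)) (Function('y')(x, d) = Add(24, Mul(4, Add(7, x))) = Add(24, Add(28, Mul(4, x))) = Add(52, Mul(4, x)))
Function('A')(f, F) = Add(52, Mul(4, F))
Add(z, Function('A')(181, 129)) = Add(5243, Add(52, Mul(4, 129))) = Add(5243, Add(52, 516)) = Add(5243, 568) = 5811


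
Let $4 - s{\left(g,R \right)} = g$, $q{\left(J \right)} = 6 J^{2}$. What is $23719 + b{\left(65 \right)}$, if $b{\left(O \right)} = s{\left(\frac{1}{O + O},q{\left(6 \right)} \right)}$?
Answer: $\frac{3083989}{130} \approx 23723.0$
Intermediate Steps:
$s{\left(g,R \right)} = 4 - g$
$b{\left(O \right)} = 4 - \frac{1}{2 O}$ ($b{\left(O \right)} = 4 - \frac{1}{O + O} = 4 - \frac{1}{2 O}$)
$23719 + b{\left(65 \right)} = 23719 + \left(4 - \frac{1}{2 \cdot 65}\right) = 23719 + \left(4 - \frac{1}{130}\right) = 23719 + \frac{519}{130} = \frac{3083989}{130}$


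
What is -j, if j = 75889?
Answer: -75889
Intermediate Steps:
-j = -1*75889 = -75889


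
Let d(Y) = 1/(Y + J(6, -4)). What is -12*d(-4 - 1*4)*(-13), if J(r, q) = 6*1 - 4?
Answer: -26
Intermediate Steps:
J(r, q) = 2 (J(r, q) = 6 - 4 = 2)
d(Y) = 1/(2 + Y) (d(Y) = 1/(Y + 2) = 1/(2 + Y))
-12*d(-4 - 1*4)*(-13) = -12/(2 + (-4 - 1*4))*(-13) = -12/(2 + (-4 - 4))*(-13) = -12/(2 - 8)*(-13) = -12/(-6)*(-13) = -12*(-1/6)*(-13) = 2*(-13) = -26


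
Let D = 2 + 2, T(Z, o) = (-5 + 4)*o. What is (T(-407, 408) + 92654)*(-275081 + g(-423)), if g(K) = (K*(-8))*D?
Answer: -24126480070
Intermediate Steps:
T(Z, o) = -o
D = 4
g(K) = -32*K (g(K) = (K*(-8))*4 = -8*K*4 = -32*K)
(T(-407, 408) + 92654)*(-275081 + g(-423)) = (-1*408 + 92654)*(-275081 - 32*(-423)) = (-408 + 92654)*(-275081 + 13536) = 92246*(-261545) = -24126480070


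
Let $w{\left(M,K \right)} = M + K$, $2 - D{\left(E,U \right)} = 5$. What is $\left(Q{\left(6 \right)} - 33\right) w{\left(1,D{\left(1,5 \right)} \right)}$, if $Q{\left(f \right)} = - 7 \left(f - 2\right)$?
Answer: $122$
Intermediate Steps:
$D{\left(E,U \right)} = -3$ ($D{\left(E,U \right)} = 2 - 5 = -3$)
$w{\left(M,K \right)} = K + M$
$Q{\left(f \right)} = 14 - 7 f$ ($Q{\left(f \right)} = - 7 \left(-2 + f\right) = 14 - 7 f$)
$\left(Q{\left(6 \right)} - 33\right) w{\left(1,D{\left(1,5 \right)} \right)} = \left(\left(14 - 42\right) - 33\right) \left(-3 + 1\right) = \left(\left(14 - 42\right) - 33\right) \left(-2\right) = \left(-28 - 33\right) \left(-2\right) = \left(-61\right) \left(-2\right) = 122$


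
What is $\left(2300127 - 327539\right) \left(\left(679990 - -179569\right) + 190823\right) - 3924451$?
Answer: $2071967004165$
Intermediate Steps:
$\left(2300127 - 327539\right) \left(\left(679990 - -179569\right) + 190823\right) - 3924451 = 1972588 \left(\left(679990 + 179569\right) + 190823\right) - 3924451 = 1972588 \left(859559 + 190823\right) - 3924451 = 1972588 \cdot 1050382 - 3924451 = 2071970928616 - 3924451 = 2071967004165$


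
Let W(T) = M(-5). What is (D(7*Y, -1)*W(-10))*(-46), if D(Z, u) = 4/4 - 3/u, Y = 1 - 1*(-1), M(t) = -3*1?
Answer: 552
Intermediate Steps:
M(t) = -3
W(T) = -3
Y = 2 (Y = 1 + 1 = 2)
D(Z, u) = 1 - 3/u (D(Z, u) = 4*(¼) - 3/u = 1 - 3/u)
(D(7*Y, -1)*W(-10))*(-46) = (((-3 - 1)/(-1))*(-3))*(-46) = (-1*(-4)*(-3))*(-46) = (4*(-3))*(-46) = -12*(-46) = 552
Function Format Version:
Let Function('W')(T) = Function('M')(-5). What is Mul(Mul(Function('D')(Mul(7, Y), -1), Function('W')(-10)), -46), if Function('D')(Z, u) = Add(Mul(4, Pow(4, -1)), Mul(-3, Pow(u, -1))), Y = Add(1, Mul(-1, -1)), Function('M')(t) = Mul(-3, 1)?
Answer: 552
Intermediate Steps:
Function('M')(t) = -3
Function('W')(T) = -3
Y = 2 (Y = Add(1, 1) = 2)
Function('D')(Z, u) = Add(1, Mul(-3, Pow(u, -1))) (Function('D')(Z, u) = Add(Mul(4, Rational(1, 4)), Mul(-3, Pow(u, -1))) = Add(1, Mul(-3, Pow(u, -1))))
Mul(Mul(Function('D')(Mul(7, Y), -1), Function('W')(-10)), -46) = Mul(Mul(Mul(Pow(-1, -1), Add(-3, -1)), -3), -46) = Mul(Mul(Mul(-1, -4), -3), -46) = Mul(Mul(4, -3), -46) = Mul(-12, -46) = 552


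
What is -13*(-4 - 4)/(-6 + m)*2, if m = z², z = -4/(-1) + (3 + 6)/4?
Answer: 3328/529 ≈ 6.2911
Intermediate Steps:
z = 25/4 (z = -4*(-1) + 9*(¼) = 4 + 9/4 = 25/4 ≈ 6.2500)
m = 625/16 (m = (25/4)² = 625/16 ≈ 39.063)
-13*(-4 - 4)/(-6 + m)*2 = -13*(-4 - 4)/(-6 + 625/16)*2 = -13*(-8/529/16)*2 = -13*(-8*16/529)*2 = -(-1664)*2/529 = -13*(-256/529) = 3328/529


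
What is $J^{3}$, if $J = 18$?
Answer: $5832$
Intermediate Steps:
$J^{3} = 18^{3} = 5832$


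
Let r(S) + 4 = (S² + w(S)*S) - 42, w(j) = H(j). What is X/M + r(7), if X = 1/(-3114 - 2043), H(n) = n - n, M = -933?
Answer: 14434444/4811481 ≈ 3.0000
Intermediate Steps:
H(n) = 0
w(j) = 0
X = -1/5157 (X = 1/(-5157) = -1/5157 ≈ -0.00019391)
r(S) = -46 + S² (r(S) = -4 + ((S² + 0*S) - 42) = -4 + ((S² + 0) - 42) = -4 + (S² - 42) = -4 + (-42 + S²) = -46 + S²)
X/M + r(7) = -1/5157/(-933) + (-46 + 7²) = -1/5157*(-1/933) + (-46 + 49) = 1/4811481 + 3 = 14434444/4811481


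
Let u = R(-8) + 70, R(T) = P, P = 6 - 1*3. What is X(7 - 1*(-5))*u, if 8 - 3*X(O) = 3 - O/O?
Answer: 146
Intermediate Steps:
P = 3 (P = 6 - 3 = 3)
R(T) = 3
X(O) = 2 (X(O) = 8/3 - (3 - O/O)/3 = 8/3 - (3 - 1*1)/3 = 8/3 - (3 - 1)/3 = 8/3 - ⅓*2 = 8/3 - ⅔ = 2)
u = 73 (u = 3 + 70 = 73)
X(7 - 1*(-5))*u = 2*73 = 146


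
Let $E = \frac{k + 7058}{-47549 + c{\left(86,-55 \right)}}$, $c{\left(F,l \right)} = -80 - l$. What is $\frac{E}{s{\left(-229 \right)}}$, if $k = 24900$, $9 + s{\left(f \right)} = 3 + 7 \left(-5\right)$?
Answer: $\frac{15979}{975267} \approx 0.016384$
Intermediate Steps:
$s{\left(f \right)} = -41$ ($s{\left(f \right)} = -9 + \left(3 + 7 \left(-5\right)\right) = -9 + \left(3 - 35\right) = -9 - 32 = -41$)
$E = - \frac{15979}{23787}$ ($E = \frac{24900 + 7058}{-47549 - 25} = \frac{31958}{-47549 + \left(-80 + 55\right)} = \frac{31958}{-47549 - 25} = \frac{31958}{-47574} = 31958 \left(- \frac{1}{47574}\right) = - \frac{15979}{23787} \approx -0.67175$)
$\frac{E}{s{\left(-229 \right)}} = - \frac{15979}{23787 \left(-41\right)} = \left(- \frac{15979}{23787}\right) \left(- \frac{1}{41}\right) = \frac{15979}{975267}$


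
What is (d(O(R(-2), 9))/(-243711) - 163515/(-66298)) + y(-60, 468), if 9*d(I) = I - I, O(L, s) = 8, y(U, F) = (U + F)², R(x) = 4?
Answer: 11036393787/66298 ≈ 1.6647e+5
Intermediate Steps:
y(U, F) = (F + U)²
d(I) = 0 (d(I) = (I - I)/9 = (⅑)*0 = 0)
(d(O(R(-2), 9))/(-243711) - 163515/(-66298)) + y(-60, 468) = (0/(-243711) - 163515/(-66298)) + (468 - 60)² = (0*(-1/243711) - 163515*(-1/66298)) + 408² = (0 + 163515/66298) + 166464 = 163515/66298 + 166464 = 11036393787/66298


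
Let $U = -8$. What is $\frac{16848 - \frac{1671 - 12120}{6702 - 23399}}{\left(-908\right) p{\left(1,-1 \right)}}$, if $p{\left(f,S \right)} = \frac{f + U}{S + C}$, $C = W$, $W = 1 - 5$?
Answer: $- \frac{200929005}{15160876} \approx -13.253$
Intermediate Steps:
$W = -4$
$C = -4$
$p{\left(f,S \right)} = \frac{-8 + f}{-4 + S}$ ($p{\left(f,S \right)} = \frac{f - 8}{S - 4} = \frac{-8 + f}{-4 + S}$)
$\frac{16848 - \frac{1671 - 12120}{6702 - 23399}}{\left(-908\right) p{\left(1,-1 \right)}} = \frac{16848 - \frac{1671 - 12120}{6702 - 23399}}{\left(-908\right) \frac{-8 + 1}{-4 - 1}} = \frac{16848 - - \frac{10449}{-16697}}{\left(-908\right) \frac{1}{-5} \left(-7\right)} = \frac{16848 - \left(-10449\right) \left(- \frac{1}{16697}\right)}{\left(-908\right) \left(\left(- \frac{1}{5}\right) \left(-7\right)\right)} = \frac{16848 - \frac{10449}{16697}}{\left(-908\right) \frac{7}{5}} = \frac{16848 - \frac{10449}{16697}}{- \frac{6356}{5}} = \frac{281300607}{16697} \left(- \frac{5}{6356}\right) = - \frac{200929005}{15160876}$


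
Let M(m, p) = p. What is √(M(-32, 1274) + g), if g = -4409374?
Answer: 10*I*√44081 ≈ 2099.5*I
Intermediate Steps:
√(M(-32, 1274) + g) = √(1274 - 4409374) = √(-4408100) = 10*I*√44081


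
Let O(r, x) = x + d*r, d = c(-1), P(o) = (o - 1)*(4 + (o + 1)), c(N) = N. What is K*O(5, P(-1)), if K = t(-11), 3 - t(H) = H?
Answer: -182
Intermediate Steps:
P(o) = (-1 + o)*(5 + o) (P(o) = (-1 + o)*(4 + (1 + o)) = (-1 + o)*(5 + o))
d = -1
t(H) = 3 - H
K = 14 (K = 3 - 1*(-11) = 3 + 11 = 14)
O(r, x) = x - r
K*O(5, P(-1)) = 14*((-5 + (-1)**2 + 4*(-1)) - 1*5) = 14*((-5 + 1 - 4) - 5) = 14*(-8 - 5) = 14*(-13) = -182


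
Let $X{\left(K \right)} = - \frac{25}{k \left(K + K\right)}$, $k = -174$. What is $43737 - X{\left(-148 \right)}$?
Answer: $\frac{2252630473}{51504} \approx 43737.0$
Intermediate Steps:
$X{\left(K \right)} = \frac{25}{348 K}$ ($X{\left(K \right)} = - \frac{25}{\left(-174\right) \left(K + K\right)} = - \frac{25}{\left(-174\right) 2 K} = - \frac{25}{\left(-348\right) K} = - 25 \left(- \frac{1}{348 K}\right) = \frac{25}{348 K}$)
$43737 - X{\left(-148 \right)} = 43737 - \frac{25}{348 \left(-148\right)} = 43737 - \frac{25}{348} \left(- \frac{1}{148}\right) = 43737 - - \frac{25}{51504} = 43737 + \frac{25}{51504} = \frac{2252630473}{51504}$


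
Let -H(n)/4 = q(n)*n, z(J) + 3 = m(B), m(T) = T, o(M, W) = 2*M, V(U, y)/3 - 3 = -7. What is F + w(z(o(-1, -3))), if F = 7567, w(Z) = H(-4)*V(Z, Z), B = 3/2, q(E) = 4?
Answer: 6799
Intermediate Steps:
V(U, y) = -12 (V(U, y) = 9 + 3*(-7) = 9 - 21 = -12)
B = 3/2 (B = 3*(1/2) = 3/2 ≈ 1.5000)
z(J) = -3/2 (z(J) = -3 + 3/2 = -3/2)
H(n) = -16*n
w(Z) = -768 (w(Z) = -16*(-4)*(-12) = 64*(-12) = -768)
F + w(z(o(-1, -3))) = 7567 - 768 = 6799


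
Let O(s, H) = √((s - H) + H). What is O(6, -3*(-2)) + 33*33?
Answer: 1089 + √6 ≈ 1091.4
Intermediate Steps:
O(s, H) = √s
O(6, -3*(-2)) + 33*33 = √6 + 33*33 = √6 + 1089 = 1089 + √6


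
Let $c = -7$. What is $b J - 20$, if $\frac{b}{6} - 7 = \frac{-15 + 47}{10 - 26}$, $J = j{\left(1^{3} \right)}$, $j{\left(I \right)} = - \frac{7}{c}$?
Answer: $10$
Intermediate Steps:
$j{\left(I \right)} = 1$ ($j{\left(I \right)} = - \frac{7}{-7} = \left(-7\right) \left(- \frac{1}{7}\right) = 1$)
$J = 1$
$b = 30$ ($b = 42 + 6 \frac{-15 + 47}{10 - 26} = 42 + 6 \frac{32}{-16} = 42 + 6 \cdot 32 \left(- \frac{1}{16}\right) = 42 + 6 \left(-2\right) = 42 - 12 = 30$)
$b J - 20 = 30 \cdot 1 - 20 = 30 - 20 = 10$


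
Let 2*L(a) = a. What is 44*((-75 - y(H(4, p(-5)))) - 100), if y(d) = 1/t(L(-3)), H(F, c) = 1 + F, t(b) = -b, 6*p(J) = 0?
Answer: -23188/3 ≈ -7729.3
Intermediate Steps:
p(J) = 0 (p(J) = (⅙)*0 = 0)
L(a) = a/2
y(d) = ⅔ (y(d) = 1/(-(-3)/2) = 1/(-1*(-3/2)) = 1/(3/2) = ⅔)
44*((-75 - y(H(4, p(-5)))) - 100) = 44*((-75 - 1*⅔) - 100) = 44*((-75 - ⅔) - 100) = 44*(-227/3 - 100) = 44*(-527/3) = -23188/3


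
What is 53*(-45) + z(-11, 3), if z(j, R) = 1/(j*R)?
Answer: -78706/33 ≈ -2385.0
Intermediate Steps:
z(j, R) = 1/(R*j)
53*(-45) + z(-11, 3) = 53*(-45) + 1/(3*(-11)) = -2385 + (⅓)*(-1/11) = -2385 - 1/33 = -78706/33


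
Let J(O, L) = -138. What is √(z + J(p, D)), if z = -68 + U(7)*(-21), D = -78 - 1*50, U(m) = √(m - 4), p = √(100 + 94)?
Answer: √(-206 - 21*√3) ≈ 15.568*I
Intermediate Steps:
p = √194 ≈ 13.928
U(m) = √(-4 + m)
D = -128 (D = -78 - 50 = -128)
z = -68 - 21*√3 (z = -68 + √(-4 + 7)*(-21) = -68 + √3*(-21) = -68 - 21*√3 ≈ -104.37)
√(z + J(p, D)) = √((-68 - 21*√3) - 138) = √(-206 - 21*√3)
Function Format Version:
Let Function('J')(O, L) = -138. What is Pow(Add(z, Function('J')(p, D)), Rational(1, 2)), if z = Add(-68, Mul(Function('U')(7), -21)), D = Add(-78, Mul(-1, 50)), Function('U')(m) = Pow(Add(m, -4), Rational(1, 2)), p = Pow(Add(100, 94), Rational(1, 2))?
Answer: Pow(Add(-206, Mul(-21, Pow(3, Rational(1, 2)))), Rational(1, 2)) ≈ Mul(15.568, I)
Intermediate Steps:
p = Pow(194, Rational(1, 2)) ≈ 13.928
Function('U')(m) = Pow(Add(-4, m), Rational(1, 2))
D = -128 (D = Add(-78, -50) = -128)
z = Add(-68, Mul(-21, Pow(3, Rational(1, 2)))) (z = Add(-68, Mul(Pow(Add(-4, 7), Rational(1, 2)), -21)) = Add(-68, Mul(Pow(3, Rational(1, 2)), -21)) = Add(-68, Mul(-21, Pow(3, Rational(1, 2)))) ≈ -104.37)
Pow(Add(z, Function('J')(p, D)), Rational(1, 2)) = Pow(Add(Add(-68, Mul(-21, Pow(3, Rational(1, 2)))), -138), Rational(1, 2)) = Pow(Add(-206, Mul(-21, Pow(3, Rational(1, 2)))), Rational(1, 2))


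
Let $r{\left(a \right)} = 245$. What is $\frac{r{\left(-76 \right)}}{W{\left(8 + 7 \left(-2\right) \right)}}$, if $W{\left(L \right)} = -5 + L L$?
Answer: $\frac{245}{31} \approx 7.9032$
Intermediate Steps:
$W{\left(L \right)} = -5 + L^{2}$
$\frac{r{\left(-76 \right)}}{W{\left(8 + 7 \left(-2\right) \right)}} = \frac{245}{-5 + \left(8 + 7 \left(-2\right)\right)^{2}} = \frac{245}{-5 + \left(8 - 14\right)^{2}} = \frac{245}{-5 + \left(-6\right)^{2}} = \frac{245}{-5 + 36} = \frac{245}{31}$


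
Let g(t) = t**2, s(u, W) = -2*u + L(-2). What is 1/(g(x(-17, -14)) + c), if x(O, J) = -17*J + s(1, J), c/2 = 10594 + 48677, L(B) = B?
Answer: 1/173298 ≈ 5.7704e-6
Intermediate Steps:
c = 118542 (c = 2*(10594 + 48677) = 2*59271 = 118542)
s(u, W) = -2 - 2*u (s(u, W) = -2*u - 2 = -2 - 2*u)
x(O, J) = -4 - 17*J (x(O, J) = -17*J + (-2 - 2*1) = -17*J + (-2 - 2) = -17*J - 4 = -4 - 17*J)
1/(g(x(-17, -14)) + c) = 1/((-4 - 17*(-14))**2 + 118542) = 1/((-4 + 238)**2 + 118542) = 1/(234**2 + 118542) = 1/(54756 + 118542) = 1/173298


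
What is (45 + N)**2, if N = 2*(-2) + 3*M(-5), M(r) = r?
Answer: 676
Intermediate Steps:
N = -19 (N = 2*(-2) + 3*(-5) = -4 - 15 = -19)
(45 + N)**2 = (45 - 19)**2 = 26**2 = 676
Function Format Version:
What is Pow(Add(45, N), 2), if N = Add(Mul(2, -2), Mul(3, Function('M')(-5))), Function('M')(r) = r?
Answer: 676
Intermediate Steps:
N = -19 (N = Add(Mul(2, -2), Mul(3, -5)) = Add(-4, -15) = -19)
Pow(Add(45, N), 2) = Pow(Add(45, -19), 2) = Pow(26, 2) = 676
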